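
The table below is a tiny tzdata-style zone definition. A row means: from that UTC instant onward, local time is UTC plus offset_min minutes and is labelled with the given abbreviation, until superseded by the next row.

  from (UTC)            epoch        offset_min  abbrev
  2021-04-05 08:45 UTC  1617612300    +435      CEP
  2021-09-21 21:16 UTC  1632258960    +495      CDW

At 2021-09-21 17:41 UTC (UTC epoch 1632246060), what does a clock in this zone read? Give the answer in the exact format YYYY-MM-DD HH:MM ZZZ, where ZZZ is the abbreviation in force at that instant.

2021-09-22 00:56 CEP

Query: 2021-09-21 17:41 UTC
Rule 1/2 (CEP, +07:15): 2021-04-05 08:45 UTC ≤ query < 2021-09-21 21:16 UTC
17·60 + 41 + 435 = 1496 min
1496 = 1·1440 + 56; 56 = 0·60 + 56 → 00:56, 2021-09-21 + 1 day = 2021-09-22
→ 2021-09-22 00:56 CEP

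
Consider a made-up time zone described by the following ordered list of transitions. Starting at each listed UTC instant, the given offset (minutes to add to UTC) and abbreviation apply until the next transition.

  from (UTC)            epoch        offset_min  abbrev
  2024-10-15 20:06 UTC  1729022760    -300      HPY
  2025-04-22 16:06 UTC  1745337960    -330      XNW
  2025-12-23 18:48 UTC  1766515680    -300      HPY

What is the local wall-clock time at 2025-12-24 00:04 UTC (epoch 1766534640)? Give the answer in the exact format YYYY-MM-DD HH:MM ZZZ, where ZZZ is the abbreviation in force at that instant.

Query: 2025-12-24 00:04 UTC
Rule 3/3 (HPY, -05:00): 2025-12-23 18:48 UTC ≤ query < +∞
0·60 + 4 - 300 = -296 min
-296 = -1·1440 + 1144; 1144 = 19·60 + 4 → 19:04, 2025-12-24 - 1 day = 2025-12-23
→ 2025-12-23 19:04 HPY

2025-12-23 19:04 HPY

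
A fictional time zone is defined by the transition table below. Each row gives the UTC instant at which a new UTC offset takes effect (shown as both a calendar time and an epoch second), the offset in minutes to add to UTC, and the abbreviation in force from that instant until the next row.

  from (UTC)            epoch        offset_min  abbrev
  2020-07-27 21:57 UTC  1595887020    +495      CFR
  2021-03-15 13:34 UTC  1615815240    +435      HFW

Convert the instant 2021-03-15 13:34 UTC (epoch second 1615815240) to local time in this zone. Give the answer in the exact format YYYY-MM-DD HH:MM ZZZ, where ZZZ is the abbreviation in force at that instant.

Query: 2021-03-15 13:34 UTC
Rule 2/2 (HFW, +07:15): 2021-03-15 13:34 UTC ≤ query < +∞
13·60 + 34 + 435 = 1249 min
1249 = 0·1440 + 1249; 1249 = 20·60 + 49 → 20:49, same day
→ 2021-03-15 20:49 HFW

2021-03-15 20:49 HFW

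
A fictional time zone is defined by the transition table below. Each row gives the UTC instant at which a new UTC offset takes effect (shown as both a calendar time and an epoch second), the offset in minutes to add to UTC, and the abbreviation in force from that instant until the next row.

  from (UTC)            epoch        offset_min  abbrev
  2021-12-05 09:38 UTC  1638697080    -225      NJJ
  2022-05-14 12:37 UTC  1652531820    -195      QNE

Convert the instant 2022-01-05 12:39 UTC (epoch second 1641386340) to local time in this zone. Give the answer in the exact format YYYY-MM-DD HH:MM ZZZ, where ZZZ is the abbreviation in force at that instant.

Query: 2022-01-05 12:39 UTC
Rule 1/2 (NJJ, -03:45): 2021-12-05 09:38 UTC ≤ query < 2022-05-14 12:37 UTC
12·60 + 39 - 225 = 534 min
534 = 0·1440 + 534; 534 = 8·60 + 54 → 08:54, same day
→ 2022-01-05 08:54 NJJ

2022-01-05 08:54 NJJ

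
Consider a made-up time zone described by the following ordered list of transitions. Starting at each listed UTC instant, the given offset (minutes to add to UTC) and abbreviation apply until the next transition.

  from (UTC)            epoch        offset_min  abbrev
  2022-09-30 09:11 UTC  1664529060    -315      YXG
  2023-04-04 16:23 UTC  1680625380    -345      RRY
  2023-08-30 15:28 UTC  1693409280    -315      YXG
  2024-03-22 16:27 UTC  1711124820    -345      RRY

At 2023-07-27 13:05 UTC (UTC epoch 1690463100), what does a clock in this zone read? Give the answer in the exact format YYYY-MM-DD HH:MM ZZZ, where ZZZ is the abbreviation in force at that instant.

Query: 2023-07-27 13:05 UTC
Rule 2/4 (RRY, -05:45): 2023-04-04 16:23 UTC ≤ query < 2023-08-30 15:28 UTC
13·60 + 5 - 345 = 440 min
440 = 0·1440 + 440; 440 = 7·60 + 20 → 07:20, same day
→ 2023-07-27 07:20 RRY

2023-07-27 07:20 RRY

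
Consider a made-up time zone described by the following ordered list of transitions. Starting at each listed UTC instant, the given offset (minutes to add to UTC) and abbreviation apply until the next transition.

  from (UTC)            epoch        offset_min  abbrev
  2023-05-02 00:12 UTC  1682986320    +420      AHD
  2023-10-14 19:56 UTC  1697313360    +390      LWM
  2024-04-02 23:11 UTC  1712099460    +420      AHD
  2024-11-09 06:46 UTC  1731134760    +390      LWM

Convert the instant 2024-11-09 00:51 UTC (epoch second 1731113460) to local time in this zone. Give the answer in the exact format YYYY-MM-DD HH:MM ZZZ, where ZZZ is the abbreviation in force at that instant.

Query: 2024-11-09 00:51 UTC
Rule 3/4 (AHD, +07:00): 2024-04-02 23:11 UTC ≤ query < 2024-11-09 06:46 UTC
0·60 + 51 + 420 = 471 min
471 = 0·1440 + 471; 471 = 7·60 + 51 → 07:51, same day
→ 2024-11-09 07:51 AHD

2024-11-09 07:51 AHD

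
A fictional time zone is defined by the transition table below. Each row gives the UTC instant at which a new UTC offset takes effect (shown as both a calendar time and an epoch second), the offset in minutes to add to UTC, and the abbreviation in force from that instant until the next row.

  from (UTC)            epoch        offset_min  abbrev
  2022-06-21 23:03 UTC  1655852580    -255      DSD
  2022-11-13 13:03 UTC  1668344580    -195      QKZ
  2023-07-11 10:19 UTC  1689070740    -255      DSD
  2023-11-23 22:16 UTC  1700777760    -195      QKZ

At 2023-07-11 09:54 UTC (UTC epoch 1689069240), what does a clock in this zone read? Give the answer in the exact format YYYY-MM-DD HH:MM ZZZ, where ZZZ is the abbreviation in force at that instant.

Query: 2023-07-11 09:54 UTC
Rule 2/4 (QKZ, -03:15): 2022-11-13 13:03 UTC ≤ query < 2023-07-11 10:19 UTC
9·60 + 54 - 195 = 399 min
399 = 0·1440 + 399; 399 = 6·60 + 39 → 06:39, same day
→ 2023-07-11 06:39 QKZ

2023-07-11 06:39 QKZ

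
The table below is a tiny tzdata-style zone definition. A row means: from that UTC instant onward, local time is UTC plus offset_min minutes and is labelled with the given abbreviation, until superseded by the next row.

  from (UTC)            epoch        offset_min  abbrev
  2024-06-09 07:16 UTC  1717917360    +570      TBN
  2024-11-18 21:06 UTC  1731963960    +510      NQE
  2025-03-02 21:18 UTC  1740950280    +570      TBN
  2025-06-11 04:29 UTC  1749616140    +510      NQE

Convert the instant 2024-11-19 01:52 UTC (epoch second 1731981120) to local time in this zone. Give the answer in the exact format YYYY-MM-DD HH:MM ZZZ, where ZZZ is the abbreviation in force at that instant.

2024-11-19 10:22 NQE

Query: 2024-11-19 01:52 UTC
Rule 2/4 (NQE, +08:30): 2024-11-18 21:06 UTC ≤ query < 2025-03-02 21:18 UTC
1·60 + 52 + 510 = 622 min
622 = 0·1440 + 622; 622 = 10·60 + 22 → 10:22, same day
→ 2024-11-19 10:22 NQE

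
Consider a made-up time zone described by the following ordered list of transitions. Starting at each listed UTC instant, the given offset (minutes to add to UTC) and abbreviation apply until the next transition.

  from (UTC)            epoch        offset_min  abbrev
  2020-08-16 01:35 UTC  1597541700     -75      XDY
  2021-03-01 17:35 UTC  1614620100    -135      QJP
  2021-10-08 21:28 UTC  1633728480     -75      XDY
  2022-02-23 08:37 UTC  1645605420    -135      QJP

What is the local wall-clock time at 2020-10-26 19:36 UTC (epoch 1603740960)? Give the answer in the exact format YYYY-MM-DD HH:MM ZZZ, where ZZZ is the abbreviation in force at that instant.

Query: 2020-10-26 19:36 UTC
Rule 1/4 (XDY, -01:15): 2020-08-16 01:35 UTC ≤ query < 2021-03-01 17:35 UTC
19·60 + 36 - 75 = 1101 min
1101 = 0·1440 + 1101; 1101 = 18·60 + 21 → 18:21, same day
→ 2020-10-26 18:21 XDY

2020-10-26 18:21 XDY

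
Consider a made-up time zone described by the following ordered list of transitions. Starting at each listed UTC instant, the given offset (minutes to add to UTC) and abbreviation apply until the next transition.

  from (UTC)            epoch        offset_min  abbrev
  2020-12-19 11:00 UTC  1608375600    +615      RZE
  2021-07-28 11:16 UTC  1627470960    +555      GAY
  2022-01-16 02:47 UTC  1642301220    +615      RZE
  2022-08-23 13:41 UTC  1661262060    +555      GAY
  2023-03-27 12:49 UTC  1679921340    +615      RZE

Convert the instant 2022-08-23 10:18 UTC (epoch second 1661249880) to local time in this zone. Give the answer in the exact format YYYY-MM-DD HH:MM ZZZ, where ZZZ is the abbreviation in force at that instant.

2022-08-23 20:33 RZE

Query: 2022-08-23 10:18 UTC
Rule 3/5 (RZE, +10:15): 2022-01-16 02:47 UTC ≤ query < 2022-08-23 13:41 UTC
10·60 + 18 + 615 = 1233 min
1233 = 0·1440 + 1233; 1233 = 20·60 + 33 → 20:33, same day
→ 2022-08-23 20:33 RZE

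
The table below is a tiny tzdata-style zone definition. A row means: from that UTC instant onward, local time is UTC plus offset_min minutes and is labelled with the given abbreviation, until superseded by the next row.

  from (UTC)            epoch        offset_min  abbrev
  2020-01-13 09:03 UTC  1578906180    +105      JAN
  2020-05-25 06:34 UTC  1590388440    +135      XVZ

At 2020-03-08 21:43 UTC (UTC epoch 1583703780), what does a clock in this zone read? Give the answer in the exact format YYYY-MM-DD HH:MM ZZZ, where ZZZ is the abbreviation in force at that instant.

Query: 2020-03-08 21:43 UTC
Rule 1/2 (JAN, +01:45): 2020-01-13 09:03 UTC ≤ query < 2020-05-25 06:34 UTC
21·60 + 43 + 105 = 1408 min
1408 = 0·1440 + 1408; 1408 = 23·60 + 28 → 23:28, same day
→ 2020-03-08 23:28 JAN

2020-03-08 23:28 JAN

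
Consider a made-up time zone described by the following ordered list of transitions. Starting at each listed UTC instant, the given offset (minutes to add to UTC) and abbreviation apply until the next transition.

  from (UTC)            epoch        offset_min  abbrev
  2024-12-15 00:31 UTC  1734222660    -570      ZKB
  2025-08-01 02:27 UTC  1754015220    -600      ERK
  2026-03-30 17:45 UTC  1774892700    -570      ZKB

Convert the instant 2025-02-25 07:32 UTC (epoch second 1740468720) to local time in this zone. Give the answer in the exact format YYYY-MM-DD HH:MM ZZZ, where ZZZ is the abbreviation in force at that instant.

2025-02-24 22:02 ZKB

Query: 2025-02-25 07:32 UTC
Rule 1/3 (ZKB, -09:30): 2024-12-15 00:31 UTC ≤ query < 2025-08-01 02:27 UTC
7·60 + 32 - 570 = -118 min
-118 = -1·1440 + 1322; 1322 = 22·60 + 2 → 22:02, 2025-02-25 - 1 day = 2025-02-24
→ 2025-02-24 22:02 ZKB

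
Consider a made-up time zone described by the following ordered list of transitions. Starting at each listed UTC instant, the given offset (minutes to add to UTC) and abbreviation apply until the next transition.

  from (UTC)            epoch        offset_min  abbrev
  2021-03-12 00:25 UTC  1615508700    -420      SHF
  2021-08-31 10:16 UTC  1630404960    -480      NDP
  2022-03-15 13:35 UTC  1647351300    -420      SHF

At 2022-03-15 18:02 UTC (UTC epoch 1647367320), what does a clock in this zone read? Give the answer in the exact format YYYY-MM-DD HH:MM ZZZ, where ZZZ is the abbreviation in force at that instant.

2022-03-15 11:02 SHF

Query: 2022-03-15 18:02 UTC
Rule 3/3 (SHF, -07:00): 2022-03-15 13:35 UTC ≤ query < +∞
18·60 + 2 - 420 = 662 min
662 = 0·1440 + 662; 662 = 11·60 + 2 → 11:02, same day
→ 2022-03-15 11:02 SHF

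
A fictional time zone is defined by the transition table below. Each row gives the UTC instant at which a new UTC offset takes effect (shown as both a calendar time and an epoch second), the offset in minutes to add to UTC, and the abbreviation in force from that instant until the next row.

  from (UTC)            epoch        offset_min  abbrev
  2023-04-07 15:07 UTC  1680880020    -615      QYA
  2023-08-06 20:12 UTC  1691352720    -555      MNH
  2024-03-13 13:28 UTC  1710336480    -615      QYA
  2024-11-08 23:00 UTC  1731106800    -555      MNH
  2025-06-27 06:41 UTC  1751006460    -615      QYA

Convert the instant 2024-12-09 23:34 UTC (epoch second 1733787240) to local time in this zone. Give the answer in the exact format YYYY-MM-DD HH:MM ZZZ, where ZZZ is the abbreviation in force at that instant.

Query: 2024-12-09 23:34 UTC
Rule 4/5 (MNH, -09:15): 2024-11-08 23:00 UTC ≤ query < 2025-06-27 06:41 UTC
23·60 + 34 - 555 = 859 min
859 = 0·1440 + 859; 859 = 14·60 + 19 → 14:19, same day
→ 2024-12-09 14:19 MNH

2024-12-09 14:19 MNH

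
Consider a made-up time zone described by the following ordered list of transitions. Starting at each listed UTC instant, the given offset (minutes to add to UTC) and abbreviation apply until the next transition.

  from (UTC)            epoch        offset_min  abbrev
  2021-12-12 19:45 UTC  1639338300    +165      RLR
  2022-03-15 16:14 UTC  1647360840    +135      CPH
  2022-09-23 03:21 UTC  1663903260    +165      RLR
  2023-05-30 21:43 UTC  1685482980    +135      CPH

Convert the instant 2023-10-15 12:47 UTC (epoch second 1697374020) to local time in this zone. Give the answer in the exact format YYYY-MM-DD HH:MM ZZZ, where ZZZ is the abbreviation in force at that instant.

Query: 2023-10-15 12:47 UTC
Rule 4/4 (CPH, +02:15): 2023-05-30 21:43 UTC ≤ query < +∞
12·60 + 47 + 135 = 902 min
902 = 0·1440 + 902; 902 = 15·60 + 2 → 15:02, same day
→ 2023-10-15 15:02 CPH

2023-10-15 15:02 CPH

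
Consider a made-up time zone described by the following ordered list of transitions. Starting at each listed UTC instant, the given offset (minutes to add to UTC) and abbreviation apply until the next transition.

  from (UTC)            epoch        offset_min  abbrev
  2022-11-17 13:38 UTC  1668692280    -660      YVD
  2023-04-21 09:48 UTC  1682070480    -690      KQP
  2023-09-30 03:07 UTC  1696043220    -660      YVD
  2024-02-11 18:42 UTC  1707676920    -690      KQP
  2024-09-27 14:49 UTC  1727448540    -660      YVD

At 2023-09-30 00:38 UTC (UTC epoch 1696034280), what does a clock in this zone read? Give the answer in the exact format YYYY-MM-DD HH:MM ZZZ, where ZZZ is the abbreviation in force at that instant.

2023-09-29 13:08 KQP

Query: 2023-09-30 00:38 UTC
Rule 2/5 (KQP, -11:30): 2023-04-21 09:48 UTC ≤ query < 2023-09-30 03:07 UTC
0·60 + 38 - 690 = -652 min
-652 = -1·1440 + 788; 788 = 13·60 + 8 → 13:08, 2023-09-30 - 1 day = 2023-09-29
→ 2023-09-29 13:08 KQP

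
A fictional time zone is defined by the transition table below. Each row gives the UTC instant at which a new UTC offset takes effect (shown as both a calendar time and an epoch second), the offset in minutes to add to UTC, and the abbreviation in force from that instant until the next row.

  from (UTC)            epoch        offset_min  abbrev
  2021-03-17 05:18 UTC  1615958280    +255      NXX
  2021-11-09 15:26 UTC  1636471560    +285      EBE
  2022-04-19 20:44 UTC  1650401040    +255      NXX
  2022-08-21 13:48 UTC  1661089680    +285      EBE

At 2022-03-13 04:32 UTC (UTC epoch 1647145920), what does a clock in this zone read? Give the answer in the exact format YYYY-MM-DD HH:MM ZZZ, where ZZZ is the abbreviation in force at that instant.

Query: 2022-03-13 04:32 UTC
Rule 2/4 (EBE, +04:45): 2021-11-09 15:26 UTC ≤ query < 2022-04-19 20:44 UTC
4·60 + 32 + 285 = 557 min
557 = 0·1440 + 557; 557 = 9·60 + 17 → 09:17, same day
→ 2022-03-13 09:17 EBE

2022-03-13 09:17 EBE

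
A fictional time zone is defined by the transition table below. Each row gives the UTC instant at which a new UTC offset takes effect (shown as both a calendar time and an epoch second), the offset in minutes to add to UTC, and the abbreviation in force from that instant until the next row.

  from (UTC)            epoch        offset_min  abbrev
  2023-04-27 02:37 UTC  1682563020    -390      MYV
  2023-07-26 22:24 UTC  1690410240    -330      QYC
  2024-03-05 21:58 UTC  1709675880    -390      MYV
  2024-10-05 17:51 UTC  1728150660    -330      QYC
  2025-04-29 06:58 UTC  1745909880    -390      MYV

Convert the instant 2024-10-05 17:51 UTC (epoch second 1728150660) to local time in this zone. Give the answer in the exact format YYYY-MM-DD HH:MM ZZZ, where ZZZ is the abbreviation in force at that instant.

Query: 2024-10-05 17:51 UTC
Rule 4/5 (QYC, -05:30): 2024-10-05 17:51 UTC ≤ query < 2025-04-29 06:58 UTC
17·60 + 51 - 330 = 741 min
741 = 0·1440 + 741; 741 = 12·60 + 21 → 12:21, same day
→ 2024-10-05 12:21 QYC

2024-10-05 12:21 QYC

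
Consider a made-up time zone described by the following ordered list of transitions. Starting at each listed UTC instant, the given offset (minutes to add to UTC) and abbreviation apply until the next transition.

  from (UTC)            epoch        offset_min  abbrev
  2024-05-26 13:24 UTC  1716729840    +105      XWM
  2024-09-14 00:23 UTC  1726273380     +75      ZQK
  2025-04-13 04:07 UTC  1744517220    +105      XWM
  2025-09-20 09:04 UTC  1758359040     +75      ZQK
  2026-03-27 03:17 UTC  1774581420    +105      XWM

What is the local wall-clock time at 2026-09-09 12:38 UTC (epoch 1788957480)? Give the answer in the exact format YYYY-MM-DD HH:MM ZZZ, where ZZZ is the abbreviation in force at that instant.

Query: 2026-09-09 12:38 UTC
Rule 5/5 (XWM, +01:45): 2026-03-27 03:17 UTC ≤ query < +∞
12·60 + 38 + 105 = 863 min
863 = 0·1440 + 863; 863 = 14·60 + 23 → 14:23, same day
→ 2026-09-09 14:23 XWM

2026-09-09 14:23 XWM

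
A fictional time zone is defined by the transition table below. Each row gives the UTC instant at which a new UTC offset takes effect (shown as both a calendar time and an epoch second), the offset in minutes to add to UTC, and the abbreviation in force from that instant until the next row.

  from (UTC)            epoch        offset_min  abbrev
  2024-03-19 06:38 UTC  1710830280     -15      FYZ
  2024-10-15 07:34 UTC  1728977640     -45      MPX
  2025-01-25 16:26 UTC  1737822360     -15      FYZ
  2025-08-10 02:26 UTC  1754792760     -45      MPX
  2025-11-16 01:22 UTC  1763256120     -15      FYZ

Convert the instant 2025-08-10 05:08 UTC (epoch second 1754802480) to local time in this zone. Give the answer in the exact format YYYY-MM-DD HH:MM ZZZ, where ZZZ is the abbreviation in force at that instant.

Query: 2025-08-10 05:08 UTC
Rule 4/5 (MPX, -00:45): 2025-08-10 02:26 UTC ≤ query < 2025-11-16 01:22 UTC
5·60 + 8 - 45 = 263 min
263 = 0·1440 + 263; 263 = 4·60 + 23 → 04:23, same day
→ 2025-08-10 04:23 MPX

2025-08-10 04:23 MPX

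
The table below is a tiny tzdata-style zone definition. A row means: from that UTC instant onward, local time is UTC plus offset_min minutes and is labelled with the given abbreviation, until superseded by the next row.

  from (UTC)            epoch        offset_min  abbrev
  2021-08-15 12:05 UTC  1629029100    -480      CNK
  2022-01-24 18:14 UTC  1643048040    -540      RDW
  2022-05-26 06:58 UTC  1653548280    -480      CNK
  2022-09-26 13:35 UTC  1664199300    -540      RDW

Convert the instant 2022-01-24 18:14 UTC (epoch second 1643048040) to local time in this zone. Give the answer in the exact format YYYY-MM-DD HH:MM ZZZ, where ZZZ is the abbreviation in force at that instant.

2022-01-24 09:14 RDW

Query: 2022-01-24 18:14 UTC
Rule 2/4 (RDW, -09:00): 2022-01-24 18:14 UTC ≤ query < 2022-05-26 06:58 UTC
18·60 + 14 - 540 = 554 min
554 = 0·1440 + 554; 554 = 9·60 + 14 → 09:14, same day
→ 2022-01-24 09:14 RDW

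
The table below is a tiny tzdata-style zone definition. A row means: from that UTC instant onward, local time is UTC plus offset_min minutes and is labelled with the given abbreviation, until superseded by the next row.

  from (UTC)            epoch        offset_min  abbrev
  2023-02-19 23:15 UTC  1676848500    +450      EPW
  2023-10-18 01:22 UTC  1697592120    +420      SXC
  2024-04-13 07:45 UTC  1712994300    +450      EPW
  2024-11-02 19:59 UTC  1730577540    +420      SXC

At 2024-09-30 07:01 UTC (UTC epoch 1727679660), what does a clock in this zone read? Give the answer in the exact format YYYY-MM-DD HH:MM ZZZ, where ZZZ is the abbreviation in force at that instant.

Query: 2024-09-30 07:01 UTC
Rule 3/4 (EPW, +07:30): 2024-04-13 07:45 UTC ≤ query < 2024-11-02 19:59 UTC
7·60 + 1 + 450 = 871 min
871 = 0·1440 + 871; 871 = 14·60 + 31 → 14:31, same day
→ 2024-09-30 14:31 EPW

2024-09-30 14:31 EPW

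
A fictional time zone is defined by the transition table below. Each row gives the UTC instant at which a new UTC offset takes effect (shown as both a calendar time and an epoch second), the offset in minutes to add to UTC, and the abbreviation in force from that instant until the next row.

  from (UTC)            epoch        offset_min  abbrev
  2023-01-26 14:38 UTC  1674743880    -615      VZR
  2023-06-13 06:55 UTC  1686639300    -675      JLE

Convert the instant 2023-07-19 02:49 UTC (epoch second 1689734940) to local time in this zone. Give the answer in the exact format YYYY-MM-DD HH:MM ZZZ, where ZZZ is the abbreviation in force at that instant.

2023-07-18 15:34 JLE

Query: 2023-07-19 02:49 UTC
Rule 2/2 (JLE, -11:15): 2023-06-13 06:55 UTC ≤ query < +∞
2·60 + 49 - 675 = -506 min
-506 = -1·1440 + 934; 934 = 15·60 + 34 → 15:34, 2023-07-19 - 1 day = 2023-07-18
→ 2023-07-18 15:34 JLE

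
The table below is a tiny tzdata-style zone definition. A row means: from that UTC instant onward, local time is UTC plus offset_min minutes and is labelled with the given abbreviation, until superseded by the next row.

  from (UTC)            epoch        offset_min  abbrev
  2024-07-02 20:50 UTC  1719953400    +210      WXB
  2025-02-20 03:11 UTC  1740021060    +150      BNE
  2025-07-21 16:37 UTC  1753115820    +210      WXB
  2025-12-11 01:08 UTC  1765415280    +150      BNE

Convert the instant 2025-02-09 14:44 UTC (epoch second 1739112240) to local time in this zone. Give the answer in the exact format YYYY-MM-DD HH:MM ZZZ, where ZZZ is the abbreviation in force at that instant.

Query: 2025-02-09 14:44 UTC
Rule 1/4 (WXB, +03:30): 2024-07-02 20:50 UTC ≤ query < 2025-02-20 03:11 UTC
14·60 + 44 + 210 = 1094 min
1094 = 0·1440 + 1094; 1094 = 18·60 + 14 → 18:14, same day
→ 2025-02-09 18:14 WXB

2025-02-09 18:14 WXB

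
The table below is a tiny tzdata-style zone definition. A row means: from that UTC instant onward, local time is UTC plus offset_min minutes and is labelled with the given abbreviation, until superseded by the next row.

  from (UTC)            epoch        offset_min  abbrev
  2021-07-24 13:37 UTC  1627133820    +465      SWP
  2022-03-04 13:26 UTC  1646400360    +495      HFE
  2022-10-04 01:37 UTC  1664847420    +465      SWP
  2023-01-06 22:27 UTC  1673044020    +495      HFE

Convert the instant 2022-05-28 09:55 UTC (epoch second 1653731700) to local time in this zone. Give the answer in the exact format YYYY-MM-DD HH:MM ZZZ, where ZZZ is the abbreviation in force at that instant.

Query: 2022-05-28 09:55 UTC
Rule 2/4 (HFE, +08:15): 2022-03-04 13:26 UTC ≤ query < 2022-10-04 01:37 UTC
9·60 + 55 + 495 = 1090 min
1090 = 0·1440 + 1090; 1090 = 18·60 + 10 → 18:10, same day
→ 2022-05-28 18:10 HFE

2022-05-28 18:10 HFE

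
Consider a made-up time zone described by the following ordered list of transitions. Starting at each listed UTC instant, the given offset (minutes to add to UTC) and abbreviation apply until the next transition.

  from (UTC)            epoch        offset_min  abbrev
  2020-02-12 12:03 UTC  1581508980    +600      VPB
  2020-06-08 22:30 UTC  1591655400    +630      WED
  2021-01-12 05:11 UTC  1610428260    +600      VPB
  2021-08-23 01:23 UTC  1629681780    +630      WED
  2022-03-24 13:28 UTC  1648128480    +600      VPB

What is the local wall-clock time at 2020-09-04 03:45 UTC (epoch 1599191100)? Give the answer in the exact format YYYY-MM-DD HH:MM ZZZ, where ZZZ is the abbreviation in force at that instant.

Query: 2020-09-04 03:45 UTC
Rule 2/5 (WED, +10:30): 2020-06-08 22:30 UTC ≤ query < 2021-01-12 05:11 UTC
3·60 + 45 + 630 = 855 min
855 = 0·1440 + 855; 855 = 14·60 + 15 → 14:15, same day
→ 2020-09-04 14:15 WED

2020-09-04 14:15 WED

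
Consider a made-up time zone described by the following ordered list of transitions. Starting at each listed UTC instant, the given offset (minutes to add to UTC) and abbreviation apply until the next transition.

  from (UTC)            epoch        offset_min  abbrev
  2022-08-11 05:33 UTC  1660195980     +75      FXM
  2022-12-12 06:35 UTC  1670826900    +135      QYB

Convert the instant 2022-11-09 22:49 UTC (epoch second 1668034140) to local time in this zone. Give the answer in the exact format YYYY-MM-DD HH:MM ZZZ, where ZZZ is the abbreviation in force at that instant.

Query: 2022-11-09 22:49 UTC
Rule 1/2 (FXM, +01:15): 2022-08-11 05:33 UTC ≤ query < 2022-12-12 06:35 UTC
22·60 + 49 + 75 = 1444 min
1444 = 1·1440 + 4; 4 = 0·60 + 4 → 00:04, 2022-11-09 + 1 day = 2022-11-10
→ 2022-11-10 00:04 FXM

2022-11-10 00:04 FXM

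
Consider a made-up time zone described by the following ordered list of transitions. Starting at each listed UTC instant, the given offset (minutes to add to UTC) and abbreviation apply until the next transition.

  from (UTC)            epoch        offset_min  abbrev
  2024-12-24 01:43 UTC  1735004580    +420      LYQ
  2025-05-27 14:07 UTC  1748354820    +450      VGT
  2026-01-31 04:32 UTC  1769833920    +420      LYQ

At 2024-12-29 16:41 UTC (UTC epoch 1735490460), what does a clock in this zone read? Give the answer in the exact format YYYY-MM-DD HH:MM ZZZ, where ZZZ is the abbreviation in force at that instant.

Query: 2024-12-29 16:41 UTC
Rule 1/3 (LYQ, +07:00): 2024-12-24 01:43 UTC ≤ query < 2025-05-27 14:07 UTC
16·60 + 41 + 420 = 1421 min
1421 = 0·1440 + 1421; 1421 = 23·60 + 41 → 23:41, same day
→ 2024-12-29 23:41 LYQ

2024-12-29 23:41 LYQ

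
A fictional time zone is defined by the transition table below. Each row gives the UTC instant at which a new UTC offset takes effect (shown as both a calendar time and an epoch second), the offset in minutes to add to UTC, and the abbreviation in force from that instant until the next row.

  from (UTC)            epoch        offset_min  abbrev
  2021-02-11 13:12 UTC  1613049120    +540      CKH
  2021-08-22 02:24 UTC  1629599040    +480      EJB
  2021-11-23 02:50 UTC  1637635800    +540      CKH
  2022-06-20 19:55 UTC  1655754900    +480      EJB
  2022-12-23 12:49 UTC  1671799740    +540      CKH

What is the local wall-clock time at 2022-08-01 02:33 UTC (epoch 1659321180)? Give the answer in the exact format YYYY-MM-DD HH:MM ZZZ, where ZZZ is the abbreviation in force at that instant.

Query: 2022-08-01 02:33 UTC
Rule 4/5 (EJB, +08:00): 2022-06-20 19:55 UTC ≤ query < 2022-12-23 12:49 UTC
2·60 + 33 + 480 = 633 min
633 = 0·1440 + 633; 633 = 10·60 + 33 → 10:33, same day
→ 2022-08-01 10:33 EJB

2022-08-01 10:33 EJB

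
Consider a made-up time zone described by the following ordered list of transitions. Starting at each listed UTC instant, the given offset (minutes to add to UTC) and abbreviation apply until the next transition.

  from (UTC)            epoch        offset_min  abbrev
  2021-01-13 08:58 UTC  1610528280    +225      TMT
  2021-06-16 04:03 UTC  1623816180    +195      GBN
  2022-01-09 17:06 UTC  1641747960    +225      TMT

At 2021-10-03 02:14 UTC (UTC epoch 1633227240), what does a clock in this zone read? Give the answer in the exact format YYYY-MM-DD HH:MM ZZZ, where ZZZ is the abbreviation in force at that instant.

Query: 2021-10-03 02:14 UTC
Rule 2/3 (GBN, +03:15): 2021-06-16 04:03 UTC ≤ query < 2022-01-09 17:06 UTC
2·60 + 14 + 195 = 329 min
329 = 0·1440 + 329; 329 = 5·60 + 29 → 05:29, same day
→ 2021-10-03 05:29 GBN

2021-10-03 05:29 GBN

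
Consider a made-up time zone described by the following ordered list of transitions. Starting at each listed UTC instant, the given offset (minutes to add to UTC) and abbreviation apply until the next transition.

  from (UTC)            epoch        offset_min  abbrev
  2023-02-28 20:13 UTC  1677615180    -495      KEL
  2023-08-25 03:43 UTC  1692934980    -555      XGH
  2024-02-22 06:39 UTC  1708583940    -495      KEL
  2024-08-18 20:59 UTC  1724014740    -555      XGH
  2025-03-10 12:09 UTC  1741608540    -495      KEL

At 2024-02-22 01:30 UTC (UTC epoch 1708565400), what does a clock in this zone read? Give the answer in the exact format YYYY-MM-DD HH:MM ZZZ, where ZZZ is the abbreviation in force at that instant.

2024-02-21 16:15 XGH

Query: 2024-02-22 01:30 UTC
Rule 2/5 (XGH, -09:15): 2023-08-25 03:43 UTC ≤ query < 2024-02-22 06:39 UTC
1·60 + 30 - 555 = -465 min
-465 = -1·1440 + 975; 975 = 16·60 + 15 → 16:15, 2024-02-22 - 1 day = 2024-02-21
→ 2024-02-21 16:15 XGH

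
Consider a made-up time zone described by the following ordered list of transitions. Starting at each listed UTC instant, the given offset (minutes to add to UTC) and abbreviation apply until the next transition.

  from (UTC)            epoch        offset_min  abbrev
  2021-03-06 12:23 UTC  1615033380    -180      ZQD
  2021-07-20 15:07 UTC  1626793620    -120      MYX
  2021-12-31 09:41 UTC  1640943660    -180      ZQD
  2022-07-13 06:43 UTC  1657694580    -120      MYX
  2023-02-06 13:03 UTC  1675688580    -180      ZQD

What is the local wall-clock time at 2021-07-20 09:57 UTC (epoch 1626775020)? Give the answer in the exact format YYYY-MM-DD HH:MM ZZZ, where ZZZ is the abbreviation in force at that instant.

Query: 2021-07-20 09:57 UTC
Rule 1/5 (ZQD, -03:00): 2021-03-06 12:23 UTC ≤ query < 2021-07-20 15:07 UTC
9·60 + 57 - 180 = 417 min
417 = 0·1440 + 417; 417 = 6·60 + 57 → 06:57, same day
→ 2021-07-20 06:57 ZQD

2021-07-20 06:57 ZQD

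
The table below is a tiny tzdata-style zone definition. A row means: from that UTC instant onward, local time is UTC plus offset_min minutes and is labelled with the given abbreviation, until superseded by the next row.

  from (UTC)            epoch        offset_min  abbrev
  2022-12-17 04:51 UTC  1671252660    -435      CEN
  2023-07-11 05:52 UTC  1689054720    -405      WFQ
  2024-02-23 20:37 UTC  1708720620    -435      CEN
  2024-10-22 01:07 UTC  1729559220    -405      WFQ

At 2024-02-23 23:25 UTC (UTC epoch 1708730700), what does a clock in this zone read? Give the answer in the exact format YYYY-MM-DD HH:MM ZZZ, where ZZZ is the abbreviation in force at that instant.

Query: 2024-02-23 23:25 UTC
Rule 3/4 (CEN, -07:15): 2024-02-23 20:37 UTC ≤ query < 2024-10-22 01:07 UTC
23·60 + 25 - 435 = 970 min
970 = 0·1440 + 970; 970 = 16·60 + 10 → 16:10, same day
→ 2024-02-23 16:10 CEN

2024-02-23 16:10 CEN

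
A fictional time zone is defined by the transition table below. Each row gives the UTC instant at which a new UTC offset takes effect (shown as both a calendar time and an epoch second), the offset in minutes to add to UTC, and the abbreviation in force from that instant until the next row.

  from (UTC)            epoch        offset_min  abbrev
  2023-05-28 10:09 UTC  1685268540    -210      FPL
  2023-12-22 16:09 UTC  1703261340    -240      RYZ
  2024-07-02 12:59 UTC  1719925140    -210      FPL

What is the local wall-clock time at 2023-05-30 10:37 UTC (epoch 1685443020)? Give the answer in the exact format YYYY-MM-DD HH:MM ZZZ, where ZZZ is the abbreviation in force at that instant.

Query: 2023-05-30 10:37 UTC
Rule 1/3 (FPL, -03:30): 2023-05-28 10:09 UTC ≤ query < 2023-12-22 16:09 UTC
10·60 + 37 - 210 = 427 min
427 = 0·1440 + 427; 427 = 7·60 + 7 → 07:07, same day
→ 2023-05-30 07:07 FPL

2023-05-30 07:07 FPL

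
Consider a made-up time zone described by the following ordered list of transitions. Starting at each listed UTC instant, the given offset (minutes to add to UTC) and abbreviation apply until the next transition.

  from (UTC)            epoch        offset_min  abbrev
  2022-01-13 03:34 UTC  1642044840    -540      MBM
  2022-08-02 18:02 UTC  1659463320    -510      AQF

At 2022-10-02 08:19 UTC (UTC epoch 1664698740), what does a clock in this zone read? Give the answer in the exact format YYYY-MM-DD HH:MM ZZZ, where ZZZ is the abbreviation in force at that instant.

2022-10-01 23:49 AQF

Query: 2022-10-02 08:19 UTC
Rule 2/2 (AQF, -08:30): 2022-08-02 18:02 UTC ≤ query < +∞
8·60 + 19 - 510 = -11 min
-11 = -1·1440 + 1429; 1429 = 23·60 + 49 → 23:49, 2022-10-02 - 1 day = 2022-10-01
→ 2022-10-01 23:49 AQF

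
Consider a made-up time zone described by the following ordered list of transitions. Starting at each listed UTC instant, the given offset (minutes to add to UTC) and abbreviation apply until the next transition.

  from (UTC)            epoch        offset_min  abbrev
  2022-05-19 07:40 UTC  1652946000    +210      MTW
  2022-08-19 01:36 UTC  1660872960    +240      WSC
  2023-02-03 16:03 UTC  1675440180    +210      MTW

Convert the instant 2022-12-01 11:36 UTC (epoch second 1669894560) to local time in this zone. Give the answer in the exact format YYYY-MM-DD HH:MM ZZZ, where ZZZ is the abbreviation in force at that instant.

Query: 2022-12-01 11:36 UTC
Rule 2/3 (WSC, +04:00): 2022-08-19 01:36 UTC ≤ query < 2023-02-03 16:03 UTC
11·60 + 36 + 240 = 936 min
936 = 0·1440 + 936; 936 = 15·60 + 36 → 15:36, same day
→ 2022-12-01 15:36 WSC

2022-12-01 15:36 WSC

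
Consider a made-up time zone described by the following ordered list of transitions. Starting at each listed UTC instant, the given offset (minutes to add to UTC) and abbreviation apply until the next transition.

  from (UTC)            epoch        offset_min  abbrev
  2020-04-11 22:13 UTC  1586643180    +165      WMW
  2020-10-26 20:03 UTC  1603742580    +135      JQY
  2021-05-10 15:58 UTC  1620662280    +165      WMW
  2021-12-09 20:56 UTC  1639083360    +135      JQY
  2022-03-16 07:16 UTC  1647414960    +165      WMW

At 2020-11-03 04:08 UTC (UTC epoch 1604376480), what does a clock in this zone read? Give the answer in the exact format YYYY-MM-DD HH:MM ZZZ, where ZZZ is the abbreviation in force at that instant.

2020-11-03 06:23 JQY

Query: 2020-11-03 04:08 UTC
Rule 2/5 (JQY, +02:15): 2020-10-26 20:03 UTC ≤ query < 2021-05-10 15:58 UTC
4·60 + 8 + 135 = 383 min
383 = 0·1440 + 383; 383 = 6·60 + 23 → 06:23, same day
→ 2020-11-03 06:23 JQY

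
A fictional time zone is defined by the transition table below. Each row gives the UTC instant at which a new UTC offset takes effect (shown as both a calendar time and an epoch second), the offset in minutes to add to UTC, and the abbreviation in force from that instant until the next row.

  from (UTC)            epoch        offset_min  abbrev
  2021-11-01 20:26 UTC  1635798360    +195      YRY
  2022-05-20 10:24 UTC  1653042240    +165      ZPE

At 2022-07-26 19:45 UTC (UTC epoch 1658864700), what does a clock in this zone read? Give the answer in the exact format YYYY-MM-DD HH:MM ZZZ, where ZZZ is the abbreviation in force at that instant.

Query: 2022-07-26 19:45 UTC
Rule 2/2 (ZPE, +02:45): 2022-05-20 10:24 UTC ≤ query < +∞
19·60 + 45 + 165 = 1350 min
1350 = 0·1440 + 1350; 1350 = 22·60 + 30 → 22:30, same day
→ 2022-07-26 22:30 ZPE

2022-07-26 22:30 ZPE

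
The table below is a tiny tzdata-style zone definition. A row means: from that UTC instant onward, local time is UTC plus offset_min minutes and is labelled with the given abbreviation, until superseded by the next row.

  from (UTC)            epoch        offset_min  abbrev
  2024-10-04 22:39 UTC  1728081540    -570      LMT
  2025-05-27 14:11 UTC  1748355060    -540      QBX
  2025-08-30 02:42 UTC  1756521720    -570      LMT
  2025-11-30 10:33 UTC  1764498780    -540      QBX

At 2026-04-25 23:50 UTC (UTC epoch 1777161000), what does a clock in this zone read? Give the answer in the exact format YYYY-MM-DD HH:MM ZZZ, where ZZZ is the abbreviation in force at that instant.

Query: 2026-04-25 23:50 UTC
Rule 4/4 (QBX, -09:00): 2025-11-30 10:33 UTC ≤ query < +∞
23·60 + 50 - 540 = 890 min
890 = 0·1440 + 890; 890 = 14·60 + 50 → 14:50, same day
→ 2026-04-25 14:50 QBX

2026-04-25 14:50 QBX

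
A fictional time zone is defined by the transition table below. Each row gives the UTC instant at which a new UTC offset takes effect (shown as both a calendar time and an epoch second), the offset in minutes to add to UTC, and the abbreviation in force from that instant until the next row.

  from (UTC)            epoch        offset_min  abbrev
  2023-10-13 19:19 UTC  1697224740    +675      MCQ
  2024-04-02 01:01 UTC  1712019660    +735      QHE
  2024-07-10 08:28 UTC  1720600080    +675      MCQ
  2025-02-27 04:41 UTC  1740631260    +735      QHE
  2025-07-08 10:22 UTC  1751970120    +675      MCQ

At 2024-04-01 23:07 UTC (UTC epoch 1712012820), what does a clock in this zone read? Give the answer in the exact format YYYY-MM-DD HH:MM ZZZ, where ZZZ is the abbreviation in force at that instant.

Query: 2024-04-01 23:07 UTC
Rule 1/5 (MCQ, +11:15): 2023-10-13 19:19 UTC ≤ query < 2024-04-02 01:01 UTC
23·60 + 7 + 675 = 2062 min
2062 = 1·1440 + 622; 622 = 10·60 + 22 → 10:22, 2024-04-01 + 1 day = 2024-04-02
→ 2024-04-02 10:22 MCQ

2024-04-02 10:22 MCQ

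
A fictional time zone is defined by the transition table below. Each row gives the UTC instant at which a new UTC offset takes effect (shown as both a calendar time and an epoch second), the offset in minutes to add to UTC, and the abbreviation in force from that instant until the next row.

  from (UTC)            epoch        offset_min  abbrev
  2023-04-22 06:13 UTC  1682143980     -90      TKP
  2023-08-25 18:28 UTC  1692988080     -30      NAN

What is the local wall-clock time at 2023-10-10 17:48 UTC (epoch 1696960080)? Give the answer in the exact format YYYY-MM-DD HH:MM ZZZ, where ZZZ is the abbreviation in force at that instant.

Query: 2023-10-10 17:48 UTC
Rule 2/2 (NAN, -00:30): 2023-08-25 18:28 UTC ≤ query < +∞
17·60 + 48 - 30 = 1038 min
1038 = 0·1440 + 1038; 1038 = 17·60 + 18 → 17:18, same day
→ 2023-10-10 17:18 NAN

2023-10-10 17:18 NAN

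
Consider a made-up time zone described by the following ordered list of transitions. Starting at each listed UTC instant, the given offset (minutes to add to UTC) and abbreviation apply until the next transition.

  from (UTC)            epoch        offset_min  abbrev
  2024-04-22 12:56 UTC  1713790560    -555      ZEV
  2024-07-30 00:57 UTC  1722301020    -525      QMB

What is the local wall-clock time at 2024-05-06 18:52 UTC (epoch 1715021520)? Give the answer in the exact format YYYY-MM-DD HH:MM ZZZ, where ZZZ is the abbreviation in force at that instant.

2024-05-06 09:37 ZEV

Query: 2024-05-06 18:52 UTC
Rule 1/2 (ZEV, -09:15): 2024-04-22 12:56 UTC ≤ query < 2024-07-30 00:57 UTC
18·60 + 52 - 555 = 577 min
577 = 0·1440 + 577; 577 = 9·60 + 37 → 09:37, same day
→ 2024-05-06 09:37 ZEV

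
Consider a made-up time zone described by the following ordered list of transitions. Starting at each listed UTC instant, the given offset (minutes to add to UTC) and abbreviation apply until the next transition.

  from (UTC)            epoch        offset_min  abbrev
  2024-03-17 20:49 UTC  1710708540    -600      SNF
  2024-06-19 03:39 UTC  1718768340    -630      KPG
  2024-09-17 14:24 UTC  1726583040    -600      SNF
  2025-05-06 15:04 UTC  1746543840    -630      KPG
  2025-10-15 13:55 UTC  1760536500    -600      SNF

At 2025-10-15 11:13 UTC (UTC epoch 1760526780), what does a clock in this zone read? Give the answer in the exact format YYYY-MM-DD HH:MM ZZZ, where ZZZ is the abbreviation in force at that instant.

Query: 2025-10-15 11:13 UTC
Rule 4/5 (KPG, -10:30): 2025-05-06 15:04 UTC ≤ query < 2025-10-15 13:55 UTC
11·60 + 13 - 630 = 43 min
43 = 0·1440 + 43; 43 = 0·60 + 43 → 00:43, same day
→ 2025-10-15 00:43 KPG

2025-10-15 00:43 KPG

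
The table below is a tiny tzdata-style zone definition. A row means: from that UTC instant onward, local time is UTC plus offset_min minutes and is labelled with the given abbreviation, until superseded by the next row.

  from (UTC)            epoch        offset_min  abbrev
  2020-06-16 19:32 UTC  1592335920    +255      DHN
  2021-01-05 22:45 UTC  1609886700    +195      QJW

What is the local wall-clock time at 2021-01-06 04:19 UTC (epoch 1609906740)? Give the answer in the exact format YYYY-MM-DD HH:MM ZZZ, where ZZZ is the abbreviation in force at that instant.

Query: 2021-01-06 04:19 UTC
Rule 2/2 (QJW, +03:15): 2021-01-05 22:45 UTC ≤ query < +∞
4·60 + 19 + 195 = 454 min
454 = 0·1440 + 454; 454 = 7·60 + 34 → 07:34, same day
→ 2021-01-06 07:34 QJW

2021-01-06 07:34 QJW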